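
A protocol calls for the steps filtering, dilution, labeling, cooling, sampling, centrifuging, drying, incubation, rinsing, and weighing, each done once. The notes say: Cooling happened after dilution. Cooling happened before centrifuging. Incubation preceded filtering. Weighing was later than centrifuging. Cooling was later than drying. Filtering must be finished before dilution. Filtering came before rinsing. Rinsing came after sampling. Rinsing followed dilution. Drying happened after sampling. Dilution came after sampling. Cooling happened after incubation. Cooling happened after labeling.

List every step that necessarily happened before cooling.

dilution, drying, filtering, incubation, labeling, sampling

Directly stated before cooling: dilution, drying, incubation, and labeling.
Filtering reaches cooling via filtering → dilution → cooling.
Sampling reaches cooling via sampling → drying → cooling.
No chain forces rinsing (or any of the others) ahead of cooling.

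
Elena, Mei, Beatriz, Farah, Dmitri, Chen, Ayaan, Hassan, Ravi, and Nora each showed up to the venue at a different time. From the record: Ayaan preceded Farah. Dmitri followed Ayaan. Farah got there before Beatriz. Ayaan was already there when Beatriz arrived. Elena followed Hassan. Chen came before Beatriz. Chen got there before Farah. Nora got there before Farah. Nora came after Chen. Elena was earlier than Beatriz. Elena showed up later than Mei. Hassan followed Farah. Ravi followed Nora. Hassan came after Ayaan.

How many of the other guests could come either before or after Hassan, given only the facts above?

3

Forced before Hassan: Ayaan, Chen, Farah, and Nora; forced after Hassan: Beatriz and Elena.
That leaves Dmitri, Mei, and Ravi with no forced order relative to Hassan — 3.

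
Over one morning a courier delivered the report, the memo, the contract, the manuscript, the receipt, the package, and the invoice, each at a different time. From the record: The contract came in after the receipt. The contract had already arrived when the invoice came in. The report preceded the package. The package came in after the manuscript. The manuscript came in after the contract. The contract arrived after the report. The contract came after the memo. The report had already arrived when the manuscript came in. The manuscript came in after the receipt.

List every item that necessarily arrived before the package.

Directly stated before the package: the manuscript and the report.
The contract reaches the package via the contract → the manuscript → the package.
The memo reaches the package via the memo → the contract → the manuscript → the package.
The receipt reaches the package via the receipt → the manuscript → the package.

the contract, the manuscript, the memo, the receipt, the report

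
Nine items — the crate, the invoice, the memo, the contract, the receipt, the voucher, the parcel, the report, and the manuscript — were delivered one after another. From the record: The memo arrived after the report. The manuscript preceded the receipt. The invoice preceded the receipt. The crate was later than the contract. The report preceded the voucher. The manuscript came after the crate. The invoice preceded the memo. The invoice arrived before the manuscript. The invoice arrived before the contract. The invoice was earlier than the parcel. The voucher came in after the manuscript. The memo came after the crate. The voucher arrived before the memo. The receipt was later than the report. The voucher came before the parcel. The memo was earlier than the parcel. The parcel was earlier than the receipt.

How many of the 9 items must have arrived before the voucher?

Directly stated before the voucher: the manuscript and the report.
The contract reaches the voucher via the contract → the crate → the manuscript → the voucher.
The crate reaches the voucher via the crate → the manuscript → the voucher.
The invoice reaches the voucher via the invoice → the manuscript → the voucher.
No chain forces the receipt (or any of the others) ahead of the voucher.
That's the contract, the crate, the invoice, the manuscript, and the report — 5 in all.

5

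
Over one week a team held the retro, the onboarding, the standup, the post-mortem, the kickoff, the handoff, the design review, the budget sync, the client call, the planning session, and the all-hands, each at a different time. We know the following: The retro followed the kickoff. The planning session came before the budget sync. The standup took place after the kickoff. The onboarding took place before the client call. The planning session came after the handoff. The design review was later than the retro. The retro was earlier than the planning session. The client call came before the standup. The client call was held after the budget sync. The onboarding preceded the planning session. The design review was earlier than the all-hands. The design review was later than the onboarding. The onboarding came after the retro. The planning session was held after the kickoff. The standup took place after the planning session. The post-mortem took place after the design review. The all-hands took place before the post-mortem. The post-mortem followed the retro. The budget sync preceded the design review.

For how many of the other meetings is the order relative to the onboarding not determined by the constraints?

1

Forced before the onboarding: the kickoff and the retro; forced after the onboarding: the all-hands, the budget sync, the client call, the design review, the planning session, the post-mortem, and the standup.
That leaves the handoff with no forced order relative to the onboarding — 1.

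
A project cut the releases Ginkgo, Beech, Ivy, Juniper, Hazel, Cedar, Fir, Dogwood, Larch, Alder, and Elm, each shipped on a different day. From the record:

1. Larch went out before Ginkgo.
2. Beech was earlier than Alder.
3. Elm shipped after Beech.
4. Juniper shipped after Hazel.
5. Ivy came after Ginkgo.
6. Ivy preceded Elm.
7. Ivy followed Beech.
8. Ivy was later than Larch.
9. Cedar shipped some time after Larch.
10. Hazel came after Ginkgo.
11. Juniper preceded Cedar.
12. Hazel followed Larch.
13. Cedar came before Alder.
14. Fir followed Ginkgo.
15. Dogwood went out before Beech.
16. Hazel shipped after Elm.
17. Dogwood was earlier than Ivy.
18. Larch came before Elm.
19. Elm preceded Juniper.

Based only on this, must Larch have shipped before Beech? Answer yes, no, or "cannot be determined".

cannot be determined

No chain of stated constraints runs from Larch to Beech, and none runs from Beech to Larch either.
So the relative order of Larch and Beech is not fixed by the given facts.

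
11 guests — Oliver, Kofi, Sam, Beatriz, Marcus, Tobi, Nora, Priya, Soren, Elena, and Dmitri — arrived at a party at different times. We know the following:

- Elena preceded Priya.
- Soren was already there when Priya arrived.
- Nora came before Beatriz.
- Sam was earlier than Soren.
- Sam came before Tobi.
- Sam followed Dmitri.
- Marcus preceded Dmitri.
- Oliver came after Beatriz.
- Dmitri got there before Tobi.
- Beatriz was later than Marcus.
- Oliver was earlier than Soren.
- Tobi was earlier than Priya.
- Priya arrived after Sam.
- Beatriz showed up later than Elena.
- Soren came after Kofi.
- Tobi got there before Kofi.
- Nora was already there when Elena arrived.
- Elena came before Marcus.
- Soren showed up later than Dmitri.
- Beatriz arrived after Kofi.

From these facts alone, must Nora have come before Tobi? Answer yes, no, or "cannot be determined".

yes

Chain the constraints: Nora → Elena → Marcus → Dmitri → Tobi. Each link is directly stated, so Nora comes before Tobi.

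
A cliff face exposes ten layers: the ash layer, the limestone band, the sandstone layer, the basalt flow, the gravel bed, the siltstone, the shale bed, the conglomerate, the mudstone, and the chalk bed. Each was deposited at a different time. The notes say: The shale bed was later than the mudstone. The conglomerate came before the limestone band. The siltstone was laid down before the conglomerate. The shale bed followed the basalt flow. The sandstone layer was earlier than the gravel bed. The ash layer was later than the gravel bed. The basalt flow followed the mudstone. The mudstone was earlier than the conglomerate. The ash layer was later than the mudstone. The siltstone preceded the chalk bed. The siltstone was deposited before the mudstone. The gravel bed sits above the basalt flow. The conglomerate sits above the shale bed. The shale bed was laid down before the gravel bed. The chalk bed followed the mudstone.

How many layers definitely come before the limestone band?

5

Directly stated before the limestone band: the conglomerate.
The basalt flow reaches the limestone band via the basalt flow → the shale bed → the conglomerate → the limestone band.
The mudstone reaches the limestone band via the mudstone → the conglomerate → the limestone band.
The shale bed reaches the limestone band via the shale bed → the conglomerate → the limestone band.
Likewise the siltstone reaches the limestone band by chaining the stated constraints.
No chain forces the chalk bed (or any of the others) ahead of the limestone band.
That's the basalt flow, the conglomerate, the mudstone, the shale bed, and the siltstone — 5 in all.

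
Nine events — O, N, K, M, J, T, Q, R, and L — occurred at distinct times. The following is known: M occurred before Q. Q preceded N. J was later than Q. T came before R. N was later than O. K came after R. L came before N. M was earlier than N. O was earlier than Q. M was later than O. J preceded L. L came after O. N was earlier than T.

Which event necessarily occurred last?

Every other event has a chain of constraints placing it before K, so K is last.

K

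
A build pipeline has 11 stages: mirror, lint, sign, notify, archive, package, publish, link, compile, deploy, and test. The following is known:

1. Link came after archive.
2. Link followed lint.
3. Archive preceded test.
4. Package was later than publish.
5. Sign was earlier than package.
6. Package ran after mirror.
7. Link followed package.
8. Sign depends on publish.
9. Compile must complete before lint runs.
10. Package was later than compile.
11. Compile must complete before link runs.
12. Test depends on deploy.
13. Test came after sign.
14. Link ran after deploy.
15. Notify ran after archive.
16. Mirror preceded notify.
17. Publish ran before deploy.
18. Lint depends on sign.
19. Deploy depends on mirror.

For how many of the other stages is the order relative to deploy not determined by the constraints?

6

Forced before deploy: mirror and publish; forced after deploy: link and test.
That leaves archive, compile, lint, notify, package, and sign with no forced order relative to deploy — 6.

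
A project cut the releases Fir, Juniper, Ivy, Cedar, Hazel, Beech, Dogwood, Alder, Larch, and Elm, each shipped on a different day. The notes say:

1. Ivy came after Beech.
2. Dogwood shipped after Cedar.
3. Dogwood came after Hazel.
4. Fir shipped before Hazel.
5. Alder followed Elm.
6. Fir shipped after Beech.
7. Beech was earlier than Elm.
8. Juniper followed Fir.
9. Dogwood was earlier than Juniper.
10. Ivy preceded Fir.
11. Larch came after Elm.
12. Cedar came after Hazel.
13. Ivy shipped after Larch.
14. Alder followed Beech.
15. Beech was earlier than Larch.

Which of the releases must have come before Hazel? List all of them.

Directly stated before Hazel: Fir.
Beech reaches Hazel via Beech → Fir → Hazel.
Elm reaches Hazel via Elm → Larch → Ivy → Fir → Hazel.
Ivy reaches Hazel via Ivy → Fir → Hazel.
Likewise Larch reaches Hazel by chaining the stated constraints.
No chain forces Juniper (or any of the others) ahead of Hazel.

Beech, Elm, Fir, Ivy, Larch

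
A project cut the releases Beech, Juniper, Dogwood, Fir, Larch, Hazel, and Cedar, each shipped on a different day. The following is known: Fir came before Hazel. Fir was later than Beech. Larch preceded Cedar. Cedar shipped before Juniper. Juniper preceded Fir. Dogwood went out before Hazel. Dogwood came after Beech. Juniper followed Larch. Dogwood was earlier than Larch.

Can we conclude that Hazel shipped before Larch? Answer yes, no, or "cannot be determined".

no

Tracing the constraints gives Larch → Juniper → Fir → Hazel, so Larch must come before Hazel.
That means Hazel cannot be before Larch.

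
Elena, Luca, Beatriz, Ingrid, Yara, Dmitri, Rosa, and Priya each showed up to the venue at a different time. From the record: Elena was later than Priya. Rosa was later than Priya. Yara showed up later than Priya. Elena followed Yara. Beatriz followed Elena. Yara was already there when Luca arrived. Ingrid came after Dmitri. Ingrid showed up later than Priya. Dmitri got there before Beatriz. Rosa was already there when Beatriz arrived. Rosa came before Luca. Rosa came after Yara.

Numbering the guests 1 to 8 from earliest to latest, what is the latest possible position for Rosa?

Rosa must come before Beatriz and Luca — 2 guests forced after them.
Everything else can be placed before Rosa in some valid order, so Rosa can sit as late as position 8 − 2 = 6.

6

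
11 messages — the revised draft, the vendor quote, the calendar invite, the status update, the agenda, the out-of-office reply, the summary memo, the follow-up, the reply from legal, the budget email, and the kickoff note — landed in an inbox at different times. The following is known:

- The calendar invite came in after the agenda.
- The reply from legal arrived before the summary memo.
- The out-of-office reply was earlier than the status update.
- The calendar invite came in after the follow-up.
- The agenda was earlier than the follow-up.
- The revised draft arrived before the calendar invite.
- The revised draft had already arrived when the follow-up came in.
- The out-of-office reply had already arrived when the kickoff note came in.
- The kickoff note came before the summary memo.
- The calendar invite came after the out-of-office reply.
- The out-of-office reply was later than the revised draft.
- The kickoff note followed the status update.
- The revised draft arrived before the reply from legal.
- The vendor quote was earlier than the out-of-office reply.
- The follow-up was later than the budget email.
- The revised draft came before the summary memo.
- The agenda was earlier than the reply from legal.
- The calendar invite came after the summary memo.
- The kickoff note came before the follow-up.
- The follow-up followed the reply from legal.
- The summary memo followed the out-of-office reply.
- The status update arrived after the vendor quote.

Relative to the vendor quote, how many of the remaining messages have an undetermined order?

4

Forced after the vendor quote: the calendar invite, the follow-up, the kickoff note, the out-of-office reply, the status update, and the summary memo.
That leaves the agenda, the budget email, the reply from legal, and the revised draft with no forced order relative to the vendor quote — 4.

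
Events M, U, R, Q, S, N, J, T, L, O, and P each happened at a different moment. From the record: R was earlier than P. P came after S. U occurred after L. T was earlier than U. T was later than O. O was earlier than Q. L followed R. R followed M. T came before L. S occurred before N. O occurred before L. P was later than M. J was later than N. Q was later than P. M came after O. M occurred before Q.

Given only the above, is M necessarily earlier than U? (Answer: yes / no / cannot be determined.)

Chain the constraints: M → R → L → U. Each link is directly stated, so M comes before U.

yes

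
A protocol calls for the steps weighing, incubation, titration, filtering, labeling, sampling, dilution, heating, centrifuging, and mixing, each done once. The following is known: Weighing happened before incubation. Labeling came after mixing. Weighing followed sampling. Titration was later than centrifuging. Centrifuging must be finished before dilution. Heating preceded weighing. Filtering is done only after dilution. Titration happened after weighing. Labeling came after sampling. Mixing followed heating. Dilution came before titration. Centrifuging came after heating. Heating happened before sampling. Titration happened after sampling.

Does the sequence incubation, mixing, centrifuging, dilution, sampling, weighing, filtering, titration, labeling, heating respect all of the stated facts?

no

The constraints require heating before centrifuging, but in the proposed sequence centrifuging appears ahead of heating. That one violation is enough.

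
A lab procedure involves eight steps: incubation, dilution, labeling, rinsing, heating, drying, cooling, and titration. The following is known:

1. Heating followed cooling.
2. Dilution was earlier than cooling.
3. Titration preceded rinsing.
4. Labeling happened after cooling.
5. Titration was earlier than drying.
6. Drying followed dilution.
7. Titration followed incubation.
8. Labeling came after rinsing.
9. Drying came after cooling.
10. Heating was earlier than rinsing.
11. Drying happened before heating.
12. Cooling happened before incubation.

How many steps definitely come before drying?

Directly stated before drying: cooling, dilution, and titration.
Incubation reaches drying via incubation → titration → drying.
No chain forces labeling (or any of the others) ahead of drying.
That's cooling, dilution, incubation, and titration — 4 in all.

4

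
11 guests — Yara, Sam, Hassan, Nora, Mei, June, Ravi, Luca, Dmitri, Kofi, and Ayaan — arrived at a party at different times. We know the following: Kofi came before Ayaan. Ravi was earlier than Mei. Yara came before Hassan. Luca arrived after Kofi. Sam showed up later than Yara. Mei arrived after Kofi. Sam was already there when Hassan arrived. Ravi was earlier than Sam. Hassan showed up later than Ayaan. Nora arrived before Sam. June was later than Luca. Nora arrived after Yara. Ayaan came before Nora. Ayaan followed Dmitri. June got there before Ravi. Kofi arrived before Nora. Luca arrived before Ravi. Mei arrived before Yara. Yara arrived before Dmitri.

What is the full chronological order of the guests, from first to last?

The constraints fix every adjacent pair, so only one ordering works:
Kofi → Luca → June → Ravi → Mei → Yara → Dmitri → Ayaan → Nora → Sam → Hassan.

Kofi, Luca, June, Ravi, Mei, Yara, Dmitri, Ayaan, Nora, Sam, Hassan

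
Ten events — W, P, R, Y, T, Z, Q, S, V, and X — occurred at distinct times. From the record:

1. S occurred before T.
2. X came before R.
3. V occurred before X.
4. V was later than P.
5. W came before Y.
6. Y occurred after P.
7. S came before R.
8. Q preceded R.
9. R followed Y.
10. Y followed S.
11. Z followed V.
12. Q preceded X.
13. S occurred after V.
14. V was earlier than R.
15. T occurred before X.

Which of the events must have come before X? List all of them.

Directly stated before X: Q, T, and V.
P reaches X via P → V → X.
S reaches X via S → T → X.
No chain forces Z (or any of the others) ahead of X.

P, Q, S, T, V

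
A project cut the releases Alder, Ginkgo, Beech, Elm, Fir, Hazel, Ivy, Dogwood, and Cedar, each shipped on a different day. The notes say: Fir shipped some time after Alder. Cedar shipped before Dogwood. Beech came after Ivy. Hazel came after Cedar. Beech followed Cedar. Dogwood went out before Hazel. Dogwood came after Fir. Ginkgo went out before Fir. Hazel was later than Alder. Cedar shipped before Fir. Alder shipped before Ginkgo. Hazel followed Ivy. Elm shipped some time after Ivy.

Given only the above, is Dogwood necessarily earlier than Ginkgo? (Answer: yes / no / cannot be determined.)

Tracing the constraints gives Ginkgo → Fir → Dogwood, so Ginkgo must come before Dogwood.
That means Dogwood cannot be before Ginkgo.

no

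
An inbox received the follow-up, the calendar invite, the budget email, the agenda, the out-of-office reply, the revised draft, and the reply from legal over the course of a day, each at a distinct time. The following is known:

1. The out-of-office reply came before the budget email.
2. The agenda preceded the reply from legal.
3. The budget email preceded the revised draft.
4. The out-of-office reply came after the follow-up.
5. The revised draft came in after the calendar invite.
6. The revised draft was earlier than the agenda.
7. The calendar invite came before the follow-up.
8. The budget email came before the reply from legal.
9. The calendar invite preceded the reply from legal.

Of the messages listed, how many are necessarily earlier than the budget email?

3

Directly stated before the budget email: the out-of-office reply.
The calendar invite reaches the budget email via the calendar invite → the follow-up → the out-of-office reply → the budget email.
The follow-up reaches the budget email via the follow-up → the out-of-office reply → the budget email.
That's the calendar invite, the follow-up, and the out-of-office reply — 3 in all.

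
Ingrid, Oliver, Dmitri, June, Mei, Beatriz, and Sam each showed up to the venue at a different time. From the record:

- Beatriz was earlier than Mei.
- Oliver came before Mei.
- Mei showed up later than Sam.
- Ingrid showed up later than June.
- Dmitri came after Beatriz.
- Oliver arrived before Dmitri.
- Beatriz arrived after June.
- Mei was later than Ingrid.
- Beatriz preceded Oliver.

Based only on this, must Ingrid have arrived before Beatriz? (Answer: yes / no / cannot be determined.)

cannot be determined

No chain of stated constraints runs from Ingrid to Beatriz, and none runs from Beatriz to Ingrid either.
So the relative order of Ingrid and Beatriz is not fixed by the given facts.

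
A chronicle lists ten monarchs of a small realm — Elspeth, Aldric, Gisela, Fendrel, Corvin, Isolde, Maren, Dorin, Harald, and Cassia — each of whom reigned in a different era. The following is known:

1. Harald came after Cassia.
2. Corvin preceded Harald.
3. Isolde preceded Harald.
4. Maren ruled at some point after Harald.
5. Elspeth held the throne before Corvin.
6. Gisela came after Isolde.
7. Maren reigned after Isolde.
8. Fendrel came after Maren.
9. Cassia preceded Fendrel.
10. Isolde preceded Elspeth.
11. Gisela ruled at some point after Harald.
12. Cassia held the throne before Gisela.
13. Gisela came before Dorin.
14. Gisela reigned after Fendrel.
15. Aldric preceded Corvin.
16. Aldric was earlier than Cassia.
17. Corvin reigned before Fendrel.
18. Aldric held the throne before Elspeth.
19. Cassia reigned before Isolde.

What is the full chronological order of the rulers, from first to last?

Aldric, Cassia, Isolde, Elspeth, Corvin, Harald, Maren, Fendrel, Gisela, Dorin

The constraints fix every adjacent pair, so only one ordering works:
Aldric → Cassia → Isolde → Elspeth → Corvin → Harald → Maren → Fendrel → Gisela → Dorin.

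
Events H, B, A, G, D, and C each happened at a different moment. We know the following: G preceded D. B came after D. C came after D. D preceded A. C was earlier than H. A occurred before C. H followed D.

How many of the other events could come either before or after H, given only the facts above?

1

Forced before H: A, C, D, and G.
That leaves B with no forced order relative to H — 1.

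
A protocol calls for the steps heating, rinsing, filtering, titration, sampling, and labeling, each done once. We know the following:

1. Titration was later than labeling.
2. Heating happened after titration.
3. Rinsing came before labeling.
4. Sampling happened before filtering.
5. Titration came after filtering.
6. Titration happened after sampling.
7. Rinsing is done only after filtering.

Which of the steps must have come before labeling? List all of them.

filtering, rinsing, sampling

Directly stated before labeling: rinsing.
Filtering reaches labeling via filtering → rinsing → labeling.
Sampling reaches labeling via sampling → filtering → rinsing → labeling.
No chain forces heating (or any of the others) ahead of labeling.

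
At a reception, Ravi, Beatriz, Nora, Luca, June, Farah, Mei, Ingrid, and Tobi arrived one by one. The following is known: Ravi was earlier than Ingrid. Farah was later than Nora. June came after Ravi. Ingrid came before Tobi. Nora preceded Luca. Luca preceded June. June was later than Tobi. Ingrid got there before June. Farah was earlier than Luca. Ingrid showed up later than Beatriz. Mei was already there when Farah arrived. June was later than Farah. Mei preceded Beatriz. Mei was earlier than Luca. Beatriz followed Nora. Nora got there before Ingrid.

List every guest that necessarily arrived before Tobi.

Beatriz, Ingrid, Mei, Nora, Ravi

Directly stated before Tobi: Ingrid.
Beatriz reaches Tobi via Beatriz → Ingrid → Tobi.
Mei reaches Tobi via Mei → Beatriz → Ingrid → Tobi.
Nora reaches Tobi via Nora → Ingrid → Tobi.
Likewise Ravi reaches Tobi by chaining the stated constraints.
No chain forces Luca (or any of the others) ahead of Tobi.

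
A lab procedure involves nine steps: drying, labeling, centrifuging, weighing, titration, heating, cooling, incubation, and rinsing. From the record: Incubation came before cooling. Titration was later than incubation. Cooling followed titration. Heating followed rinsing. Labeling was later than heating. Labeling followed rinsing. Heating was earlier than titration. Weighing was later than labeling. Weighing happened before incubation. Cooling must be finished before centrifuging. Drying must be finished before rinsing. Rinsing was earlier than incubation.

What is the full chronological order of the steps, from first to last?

The constraints fix every adjacent pair, so only one ordering works:
drying → rinsing → heating → labeling → weighing → incubation → titration → cooling → centrifuging.

drying, rinsing, heating, labeling, weighing, incubation, titration, cooling, centrifuging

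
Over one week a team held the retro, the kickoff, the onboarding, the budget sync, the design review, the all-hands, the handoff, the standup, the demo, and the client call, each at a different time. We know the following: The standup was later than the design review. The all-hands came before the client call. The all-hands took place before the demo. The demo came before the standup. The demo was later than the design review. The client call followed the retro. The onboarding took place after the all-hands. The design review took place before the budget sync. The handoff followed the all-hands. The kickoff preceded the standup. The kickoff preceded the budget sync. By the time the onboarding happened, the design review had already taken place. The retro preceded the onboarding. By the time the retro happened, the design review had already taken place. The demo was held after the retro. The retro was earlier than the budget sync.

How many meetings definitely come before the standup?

Directly stated before the standup: the demo, the design review, and the kickoff.
The all-hands reaches the standup via the all-hands → the demo → the standup.
The retro reaches the standup via the retro → the demo → the standup.
That's the all-hands, the demo, the design review, the kickoff, and the retro — 5 in all.

5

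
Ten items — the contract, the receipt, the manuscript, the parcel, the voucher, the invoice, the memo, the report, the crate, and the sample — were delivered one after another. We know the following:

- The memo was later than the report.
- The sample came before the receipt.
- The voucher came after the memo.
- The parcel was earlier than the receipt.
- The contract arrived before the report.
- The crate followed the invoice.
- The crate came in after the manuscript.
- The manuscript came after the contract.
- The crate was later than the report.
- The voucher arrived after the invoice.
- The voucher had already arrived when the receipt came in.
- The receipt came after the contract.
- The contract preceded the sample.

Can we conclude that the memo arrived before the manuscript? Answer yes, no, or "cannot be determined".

No chain of stated constraints runs from the memo to the manuscript, and none runs from the manuscript to the memo either.
So the relative order of the memo and the manuscript is not fixed by the given facts.

cannot be determined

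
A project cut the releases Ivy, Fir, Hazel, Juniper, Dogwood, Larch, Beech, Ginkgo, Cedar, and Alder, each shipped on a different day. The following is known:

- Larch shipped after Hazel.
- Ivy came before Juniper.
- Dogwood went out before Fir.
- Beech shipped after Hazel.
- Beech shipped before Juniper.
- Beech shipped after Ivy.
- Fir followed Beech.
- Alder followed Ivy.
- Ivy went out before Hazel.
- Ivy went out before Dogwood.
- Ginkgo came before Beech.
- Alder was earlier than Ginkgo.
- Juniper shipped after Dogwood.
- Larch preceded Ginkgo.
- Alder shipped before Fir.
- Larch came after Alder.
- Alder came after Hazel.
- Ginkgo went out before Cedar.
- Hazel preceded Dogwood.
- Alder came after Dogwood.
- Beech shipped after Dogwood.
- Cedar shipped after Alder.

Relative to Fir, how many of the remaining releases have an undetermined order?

Forced before Fir: Alder, Beech, Dogwood, Ginkgo, Hazel, Ivy, and Larch.
That leaves Cedar and Juniper with no forced order relative to Fir — 2.

2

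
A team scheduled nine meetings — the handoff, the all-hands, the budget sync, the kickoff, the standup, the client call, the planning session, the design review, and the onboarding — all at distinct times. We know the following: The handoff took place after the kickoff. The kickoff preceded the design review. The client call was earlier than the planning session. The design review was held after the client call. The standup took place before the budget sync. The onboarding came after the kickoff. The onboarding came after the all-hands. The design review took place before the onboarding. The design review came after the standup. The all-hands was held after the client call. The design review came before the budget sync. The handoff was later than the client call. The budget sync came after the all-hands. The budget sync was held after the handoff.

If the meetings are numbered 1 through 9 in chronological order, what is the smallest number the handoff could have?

3

The client call and the kickoff must both come before the handoff — 2 forced predecessors.
Nothing else is forced ahead of the handoff, so its earliest slot is position 2 + 1 = 3.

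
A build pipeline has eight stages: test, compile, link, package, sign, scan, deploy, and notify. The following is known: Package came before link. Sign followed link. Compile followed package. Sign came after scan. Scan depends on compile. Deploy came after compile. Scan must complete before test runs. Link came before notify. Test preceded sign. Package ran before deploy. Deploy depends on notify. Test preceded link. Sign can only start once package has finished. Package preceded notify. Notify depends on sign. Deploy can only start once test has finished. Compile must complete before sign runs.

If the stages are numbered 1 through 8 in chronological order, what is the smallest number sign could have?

6

Compile, link, package, scan, and test must all come before sign — 5 forced predecessors.
Nothing else is forced ahead of sign, so its earliest slot is position 5 + 1 = 6.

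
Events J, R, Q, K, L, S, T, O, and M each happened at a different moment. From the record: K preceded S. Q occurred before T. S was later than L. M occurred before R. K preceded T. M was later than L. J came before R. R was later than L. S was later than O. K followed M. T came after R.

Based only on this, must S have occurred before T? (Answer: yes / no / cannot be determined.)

No chain of stated constraints runs from S to T, and none runs from T to S either.
So the relative order of S and T is not fixed by the given facts.

cannot be determined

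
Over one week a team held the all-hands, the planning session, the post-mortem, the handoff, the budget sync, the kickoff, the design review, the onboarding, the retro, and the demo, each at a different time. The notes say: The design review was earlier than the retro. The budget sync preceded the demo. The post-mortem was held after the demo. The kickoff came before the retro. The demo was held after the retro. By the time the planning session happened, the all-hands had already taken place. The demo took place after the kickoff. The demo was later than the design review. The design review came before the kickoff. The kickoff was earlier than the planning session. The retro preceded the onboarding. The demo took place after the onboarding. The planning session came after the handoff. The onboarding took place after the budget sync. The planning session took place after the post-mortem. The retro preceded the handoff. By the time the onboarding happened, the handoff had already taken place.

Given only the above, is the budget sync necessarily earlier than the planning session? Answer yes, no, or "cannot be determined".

yes

Chain the constraints: the budget sync → the demo → the post-mortem → the planning session. Each link is directly stated, so the budget sync comes before the planning session.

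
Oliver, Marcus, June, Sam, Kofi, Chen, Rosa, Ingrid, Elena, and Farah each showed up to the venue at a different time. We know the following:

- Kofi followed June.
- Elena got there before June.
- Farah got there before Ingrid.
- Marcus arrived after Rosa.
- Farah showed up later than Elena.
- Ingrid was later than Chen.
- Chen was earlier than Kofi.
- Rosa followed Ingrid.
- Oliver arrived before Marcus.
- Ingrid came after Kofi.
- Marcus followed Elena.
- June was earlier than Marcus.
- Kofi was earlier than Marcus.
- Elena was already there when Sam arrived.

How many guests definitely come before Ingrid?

5

Directly stated before Ingrid: Chen, Farah, and Kofi.
Elena reaches Ingrid via Elena → Farah → Ingrid.
June reaches Ingrid via June → Kofi → Ingrid.
No chain forces Sam (or any of the others) ahead of Ingrid.
That's Chen, Elena, Farah, June, and Kofi — 5 in all.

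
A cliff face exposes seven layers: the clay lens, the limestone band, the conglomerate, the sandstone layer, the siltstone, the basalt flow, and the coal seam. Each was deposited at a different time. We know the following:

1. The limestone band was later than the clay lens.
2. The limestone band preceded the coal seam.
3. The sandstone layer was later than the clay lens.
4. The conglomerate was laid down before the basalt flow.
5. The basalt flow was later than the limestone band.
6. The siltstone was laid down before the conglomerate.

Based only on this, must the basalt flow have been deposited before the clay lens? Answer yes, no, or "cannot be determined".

no

Tracing the constraints gives the clay lens → the limestone band → the basalt flow, so the clay lens must come before the basalt flow.
That means the basalt flow cannot be before the clay lens.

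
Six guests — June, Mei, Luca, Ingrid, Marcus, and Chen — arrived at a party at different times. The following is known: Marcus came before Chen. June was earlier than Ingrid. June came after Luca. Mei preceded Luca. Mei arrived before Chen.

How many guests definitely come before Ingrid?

3

Directly stated before Ingrid: June.
Luca reaches Ingrid via Luca → June → Ingrid.
Mei reaches Ingrid via Mei → Luca → June → Ingrid.
That's June, Luca, and Mei — 3 in all.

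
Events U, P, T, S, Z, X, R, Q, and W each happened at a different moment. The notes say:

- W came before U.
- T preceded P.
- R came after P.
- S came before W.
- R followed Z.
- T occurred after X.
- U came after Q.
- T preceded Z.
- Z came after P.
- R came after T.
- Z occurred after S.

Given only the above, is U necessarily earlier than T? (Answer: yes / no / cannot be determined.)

cannot be determined

No chain of stated constraints runs from U to T, and none runs from T to U either.
So the relative order of U and T is not fixed by the given facts.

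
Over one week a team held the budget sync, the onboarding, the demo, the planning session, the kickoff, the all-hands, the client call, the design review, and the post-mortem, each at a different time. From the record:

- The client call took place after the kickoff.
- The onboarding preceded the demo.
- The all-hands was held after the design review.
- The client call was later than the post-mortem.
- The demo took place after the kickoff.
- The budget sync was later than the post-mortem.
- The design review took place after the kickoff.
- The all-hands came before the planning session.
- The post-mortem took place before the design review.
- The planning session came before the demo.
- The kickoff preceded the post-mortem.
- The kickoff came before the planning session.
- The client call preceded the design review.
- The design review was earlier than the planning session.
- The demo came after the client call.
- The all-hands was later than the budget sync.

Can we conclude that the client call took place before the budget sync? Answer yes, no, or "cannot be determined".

cannot be determined

No chain of stated constraints runs from the client call to the budget sync, and none runs from the budget sync to the client call either.
So the relative order of the client call and the budget sync is not fixed by the given facts.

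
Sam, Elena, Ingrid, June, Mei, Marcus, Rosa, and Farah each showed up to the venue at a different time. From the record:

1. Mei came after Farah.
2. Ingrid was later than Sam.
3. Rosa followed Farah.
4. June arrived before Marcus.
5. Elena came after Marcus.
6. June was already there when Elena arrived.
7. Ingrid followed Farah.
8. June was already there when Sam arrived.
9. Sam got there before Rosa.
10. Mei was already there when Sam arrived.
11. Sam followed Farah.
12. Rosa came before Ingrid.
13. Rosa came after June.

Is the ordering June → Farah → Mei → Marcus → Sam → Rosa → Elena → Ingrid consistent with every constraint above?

Check each stated constraint against the proposed order — e.g. Farah is ahead of Ingrid; June is ahead of Elena. Every pair is in the required order; nothing is violated.

yes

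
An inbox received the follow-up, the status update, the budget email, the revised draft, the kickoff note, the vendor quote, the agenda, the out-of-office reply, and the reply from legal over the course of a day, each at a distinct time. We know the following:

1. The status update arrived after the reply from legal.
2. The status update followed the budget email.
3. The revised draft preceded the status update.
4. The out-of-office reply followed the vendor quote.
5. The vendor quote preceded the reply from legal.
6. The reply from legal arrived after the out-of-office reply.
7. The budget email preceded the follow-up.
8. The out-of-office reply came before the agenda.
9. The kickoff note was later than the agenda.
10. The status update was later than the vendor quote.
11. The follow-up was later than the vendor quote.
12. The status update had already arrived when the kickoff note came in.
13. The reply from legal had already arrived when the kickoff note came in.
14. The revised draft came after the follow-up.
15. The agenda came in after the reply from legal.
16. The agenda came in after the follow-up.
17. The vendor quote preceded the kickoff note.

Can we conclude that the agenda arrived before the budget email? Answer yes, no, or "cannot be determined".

Tracing the constraints gives the budget email → the follow-up → the agenda, so the budget email must come before the agenda.
That means the agenda cannot be before the budget email.

no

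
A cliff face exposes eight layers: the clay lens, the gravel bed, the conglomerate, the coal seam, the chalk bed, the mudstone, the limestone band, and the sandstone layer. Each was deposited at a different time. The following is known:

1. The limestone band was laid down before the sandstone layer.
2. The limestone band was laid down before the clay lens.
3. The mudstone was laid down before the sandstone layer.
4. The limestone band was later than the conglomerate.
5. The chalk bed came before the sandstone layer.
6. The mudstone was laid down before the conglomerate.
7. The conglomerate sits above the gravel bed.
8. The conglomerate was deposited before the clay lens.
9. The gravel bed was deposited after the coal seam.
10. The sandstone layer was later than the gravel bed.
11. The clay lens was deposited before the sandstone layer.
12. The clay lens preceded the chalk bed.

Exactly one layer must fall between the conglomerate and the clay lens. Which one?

Tracing the constraints gives the conglomerate → the limestone band → the clay lens, so the limestone band sits after the conglomerate and before the clay lens.
No other layer is forced both after the conglomerate and before the clay lens.

the limestone band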